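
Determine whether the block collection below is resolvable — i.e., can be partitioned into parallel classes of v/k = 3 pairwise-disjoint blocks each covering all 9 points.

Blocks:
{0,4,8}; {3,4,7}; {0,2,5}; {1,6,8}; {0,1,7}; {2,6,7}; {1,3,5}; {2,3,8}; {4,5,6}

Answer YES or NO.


v = 9, block size k = 3, number of blocks = 9.
For resolvability, blocks must partition into parallel classes of size v/k = 3.
Total blocks must therefore be a multiple of 3: 9 = 3·3 + 0 ⇒ divisible ✓.
Greedy packing gives 3 candidate class(es). Each should be a full parallel class (size 3, covers all 9 points).
  Class 1 (3 blocks): {0,4,8}; {2,6,7}; {1,3,5}. Points covered: [0, 1, 2, 3, 4, 5, 6, 7, 8].
  Class 2 (3 blocks): {3,4,7}; {0,2,5}; {1,6,8}. Points covered: [0, 1, 2, 3, 4, 5, 6, 7, 8].
  Class 3 (3 blocks): {0,1,7}; {2,3,8}; {4,5,6}. Points covered: [0, 1, 2, 3, 4, 5, 6, 7, 8].
All classes full (size 3)? YES. All classes cover every point? YES.
Resolvable? YES.

YES


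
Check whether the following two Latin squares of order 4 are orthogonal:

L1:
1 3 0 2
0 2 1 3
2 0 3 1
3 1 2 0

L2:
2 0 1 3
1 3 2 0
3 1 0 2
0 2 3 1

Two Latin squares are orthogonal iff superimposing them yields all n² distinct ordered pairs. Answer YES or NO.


Form the n² = 16 superimposed pairs (L1[i][j], L2[i][j]), row by row (rows and columns indexed from 0):
row 0: (1,2) (3,0) (0,1) (2,3)
row 1: (0,1) (2,3) (1,2) (3,0)
row 2: (2,3) (0,1) (3,0) (1,2)
row 3: (3,0) (1,2) (2,3) (0,1)
Orthogonality requires all 16 pairs distinct.
But the pair (0,1) repeats: cell (0,2) has L1 = 0, L2 = 1, and cell (1,0) has L1 = 0, L2 = 1.
A repeated pair means some other pair never occurs (only 4 distinct pairs out of 16), so the squares are not orthogonal.
Conclusion: NO.

NO


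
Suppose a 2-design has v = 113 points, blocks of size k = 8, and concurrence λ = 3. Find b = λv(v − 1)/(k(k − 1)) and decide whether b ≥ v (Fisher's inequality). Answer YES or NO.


r = λ(v − 1)/(k − 1) = 3·112/7 = 48.
b = vr/k = 113·48/8 = 678.
Fisher's inequality: b ≥ v ⇔ 678 ≥ 113? YES.

YES


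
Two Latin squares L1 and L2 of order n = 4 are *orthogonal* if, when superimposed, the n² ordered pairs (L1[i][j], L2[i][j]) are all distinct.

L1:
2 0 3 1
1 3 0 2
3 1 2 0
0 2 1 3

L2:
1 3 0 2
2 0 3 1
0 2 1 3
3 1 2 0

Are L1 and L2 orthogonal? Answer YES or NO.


Form the n² = 16 superimposed pairs (L1[i][j], L2[i][j]), row by row (rows and columns indexed from 0):
row 0: (2,1) (0,3) (3,0) (1,2)
row 1: (1,2) (3,0) (0,3) (2,1)
row 2: (3,0) (1,2) (2,1) (0,3)
row 3: (0,3) (2,1) (1,2) (3,0)
Orthogonality requires all 16 pairs distinct.
But the pair (1,2) repeats: cell (0,3) has L1 = 1, L2 = 2, and cell (1,0) has L1 = 1, L2 = 2.
A repeated pair means some other pair never occurs (only 4 distinct pairs out of 16), so the squares are not orthogonal.
Conclusion: NO.

NO


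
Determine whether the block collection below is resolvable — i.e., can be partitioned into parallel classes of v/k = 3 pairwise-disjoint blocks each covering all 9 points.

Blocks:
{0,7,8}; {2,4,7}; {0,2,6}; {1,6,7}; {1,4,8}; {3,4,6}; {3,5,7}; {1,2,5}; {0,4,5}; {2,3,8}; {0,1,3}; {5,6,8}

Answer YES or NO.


v = 9, block size k = 3, number of blocks = 12.
For resolvability, blocks must partition into parallel classes of size v/k = 3.
Total blocks must therefore be a multiple of 3: 12 = 3·4 + 0 ⇒ divisible ✓.
Greedy packing gives 4 candidate class(es). Each should be a full parallel class (size 3, covers all 9 points).
  Class 1 (3 blocks): {0,7,8}; {3,4,6}; {1,2,5}. Points covered: [0, 1, 2, 3, 4, 5, 6, 7, 8].
  Class 2 (3 blocks): {2,4,7}; {0,1,3}; {5,6,8}. Points covered: [0, 1, 2, 3, 4, 5, 6, 7, 8].
  Class 3 (3 blocks): {0,2,6}; {1,4,8}; {3,5,7}. Points covered: [0, 1, 2, 3, 4, 5, 6, 7, 8].
  Class 4 (3 blocks): {1,6,7}; {0,4,5}; {2,3,8}. Points covered: [0, 1, 2, 3, 4, 5, 6, 7, 8].
All classes full (size 3)? YES. All classes cover every point? YES.
Resolvable? YES.

YES


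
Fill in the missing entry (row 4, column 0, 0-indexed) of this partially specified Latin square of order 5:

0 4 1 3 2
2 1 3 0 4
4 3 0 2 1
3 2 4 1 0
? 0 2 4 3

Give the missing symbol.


Row 4 contains symbols [0, 2, 3, 4] — missing [1].
Column 0 contains symbols [0, 2, 3, 4] — missing [1].
The missing symbol must appear in both missing sets; intersection = [1].
Therefore the hidden value is 1.

Missing value = 1.


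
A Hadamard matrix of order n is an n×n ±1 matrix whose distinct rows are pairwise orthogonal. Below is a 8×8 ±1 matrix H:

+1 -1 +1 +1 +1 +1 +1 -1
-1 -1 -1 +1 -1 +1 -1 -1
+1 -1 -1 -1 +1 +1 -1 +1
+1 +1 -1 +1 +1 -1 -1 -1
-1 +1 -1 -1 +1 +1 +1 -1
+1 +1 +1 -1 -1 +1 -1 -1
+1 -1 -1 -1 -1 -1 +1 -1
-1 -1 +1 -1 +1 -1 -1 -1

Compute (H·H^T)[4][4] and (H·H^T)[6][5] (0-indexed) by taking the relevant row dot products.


Row 4 of H: [-1, 1, -1, -1, 1, 1, 1, -1].
Row 5 of H: [1, 1, 1, -1, -1, 1, -1, -1].
Row 6 of H: [1, -1, -1, -1, -1, -1, 1, -1].
(H·H^T)[4][4] = Σ_j H[4][j]·H[4][j] = (-1)² + (1)² + (-1)² + (-1)² + (1)² + (1)² + (1)² + (-1)² = 1 + 1 + 1 + 1 + 1 + 1 + 1 + 1 = 8.
(H·H^T)[6][5] = Σ_j H[6][j]·H[5][j] = (1)·(1) + (-1)·(1) + (-1)·(1) + (-1)·(-1) + (-1)·(-1) + (-1)·(1) + (1)·(-1) + (-1)·(-1) = 1 + -1 + -1 + 1 + 1 + -1 + -1 + 1 = 0.
So rows 6 and 5 are orthogonal; the diagonal entry equals n = 8.

(4,4) entry = 8; (6,5) entry = 0.


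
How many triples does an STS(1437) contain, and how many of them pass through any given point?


An STS(v) is a 2-(v, 3, 1) BIBD: block size k = 3, λ = 1.
Replication: r(k − 1) = λ(v − 1) ⇒ r·2 = 1437 − 1 = 1436 ⇒ r = 718.
Block count: bk = vr ⇒ b·3 = 1437·718 = 1031766 ⇒ b = 343922.

r = 718, b = 343922.


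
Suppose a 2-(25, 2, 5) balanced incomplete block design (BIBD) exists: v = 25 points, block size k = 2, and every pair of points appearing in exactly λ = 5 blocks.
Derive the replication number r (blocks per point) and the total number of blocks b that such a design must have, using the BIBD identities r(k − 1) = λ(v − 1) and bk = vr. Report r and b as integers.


Any 2-(v, k, λ) BIBD satisfies two necessary conditions:
  (i)  Each point sits in r blocks, and counting incidences through any fixed point gives r(k − 1) = λ(v − 1), so r = λ(v − 1)/(k − 1).
  (ii) Total incidences bk = vr, so b = vr/k.
Step 1: r = λ(v − 1)/(k − 1) = 5·(25 − 1)/(2 − 1) = 5·24/1 = 120/1 = 120.
Step 2: b = vr/k = 25·120/2 = 3000/2 = 1500.
Check integrality: r = 120 ∈ Z ✓, b = 1500 ∈ Z ✓.
(These identities are necessary conditions: they determine r and b for any design with these parameters, but do not by themselves prove that one exists.)

r = 120, b = 1500.


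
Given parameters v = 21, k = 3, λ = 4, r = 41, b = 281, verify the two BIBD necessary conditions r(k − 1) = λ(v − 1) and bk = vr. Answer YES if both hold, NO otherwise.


Condition (i): r(k − 1) = 41·2 = 82; λ(v − 1) = 4·20 = 80. Match? NO.
Condition (ii): bk = 281·3 = 843; vr = 21·41 = 861. Match? NO.
Both conditions hold? NO.

NO


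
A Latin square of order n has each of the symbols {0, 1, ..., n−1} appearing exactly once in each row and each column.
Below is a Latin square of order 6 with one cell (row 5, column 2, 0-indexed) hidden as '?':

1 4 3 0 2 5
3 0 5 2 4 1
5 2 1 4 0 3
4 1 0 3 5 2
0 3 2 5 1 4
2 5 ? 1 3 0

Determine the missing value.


Row 5 contains symbols [0, 1, 2, 3, 5] — missing [4].
Column 2 contains symbols [0, 1, 2, 3, 5] — missing [4].
The missing symbol must appear in both missing sets; intersection = [4].
Therefore the hidden value is 4.

Missing value = 4.


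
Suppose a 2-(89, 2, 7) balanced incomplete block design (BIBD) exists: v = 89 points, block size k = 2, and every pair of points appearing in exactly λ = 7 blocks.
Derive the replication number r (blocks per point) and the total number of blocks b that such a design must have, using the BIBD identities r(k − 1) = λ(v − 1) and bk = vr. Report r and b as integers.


Any 2-(v, k, λ) BIBD satisfies two necessary conditions:
  (i)  Each point sits in r blocks, and counting incidences through any fixed point gives r(k − 1) = λ(v − 1), so r = λ(v − 1)/(k − 1).
  (ii) Total incidences bk = vr, so b = vr/k.
Step 1: r = λ(v − 1)/(k − 1) = 7·(89 − 1)/(2 − 1) = 7·88/1 = 616/1 = 616.
Step 2: b = vr/k = 89·616/2 = 54824/2 = 27412.
Check integrality: r = 616 ∈ Z ✓, b = 27412 ∈ Z ✓.
(These identities are necessary conditions: they determine r and b for any design with these parameters, but do not by themselves prove that one exists.)

r = 616, b = 27412.


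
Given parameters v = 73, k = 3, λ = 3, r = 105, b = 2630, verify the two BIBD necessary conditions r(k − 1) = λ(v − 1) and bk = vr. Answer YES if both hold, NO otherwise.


Condition (i): r(k − 1) = 105·2 = 210; λ(v − 1) = 3·72 = 216. Match? NO.
Condition (ii): bk = 2630·3 = 7890; vr = 73·105 = 7665. Match? NO.
Both conditions hold? NO.

NO


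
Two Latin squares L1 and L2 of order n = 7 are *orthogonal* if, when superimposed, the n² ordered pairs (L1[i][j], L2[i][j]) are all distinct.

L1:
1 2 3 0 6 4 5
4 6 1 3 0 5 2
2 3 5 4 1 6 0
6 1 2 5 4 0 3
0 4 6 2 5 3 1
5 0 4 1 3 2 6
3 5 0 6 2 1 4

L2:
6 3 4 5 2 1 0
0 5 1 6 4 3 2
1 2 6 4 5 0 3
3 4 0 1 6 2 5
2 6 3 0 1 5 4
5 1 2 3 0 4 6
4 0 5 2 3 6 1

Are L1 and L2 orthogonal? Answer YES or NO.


Form the n² = 49 superimposed pairs (L1[i][j], L2[i][j]), row by row (rows and columns indexed from 0):
row 0: (1,6) (2,3) (3,4) (0,5) (6,2) (4,1) (5,0)
row 1: (4,0) (6,5) (1,1) (3,6) (0,4) (5,3) (2,2)
row 2: (2,1) (3,2) (5,6) (4,4) (1,5) (6,0) (0,3)
row 3: (6,3) (1,4) (2,0) (5,1) (4,6) (0,2) (3,5)
row 4: (0,2) (4,6) (6,3) (2,0) (5,1) (3,5) (1,4)
row 5: (5,5) (0,1) (4,2) (1,3) (3,0) (2,4) (6,6)
row 6: (3,4) (5,0) (0,5) (6,2) (2,3) (1,6) (4,1)
Orthogonality requires all 49 pairs distinct.
But the pair (0,2) repeats: cell (3,5) has L1 = 0, L2 = 2, and cell (4,0) has L1 = 0, L2 = 2.
A repeated pair means some other pair never occurs (only 35 distinct pairs out of 49), so the squares are not orthogonal.
Conclusion: NO.

NO


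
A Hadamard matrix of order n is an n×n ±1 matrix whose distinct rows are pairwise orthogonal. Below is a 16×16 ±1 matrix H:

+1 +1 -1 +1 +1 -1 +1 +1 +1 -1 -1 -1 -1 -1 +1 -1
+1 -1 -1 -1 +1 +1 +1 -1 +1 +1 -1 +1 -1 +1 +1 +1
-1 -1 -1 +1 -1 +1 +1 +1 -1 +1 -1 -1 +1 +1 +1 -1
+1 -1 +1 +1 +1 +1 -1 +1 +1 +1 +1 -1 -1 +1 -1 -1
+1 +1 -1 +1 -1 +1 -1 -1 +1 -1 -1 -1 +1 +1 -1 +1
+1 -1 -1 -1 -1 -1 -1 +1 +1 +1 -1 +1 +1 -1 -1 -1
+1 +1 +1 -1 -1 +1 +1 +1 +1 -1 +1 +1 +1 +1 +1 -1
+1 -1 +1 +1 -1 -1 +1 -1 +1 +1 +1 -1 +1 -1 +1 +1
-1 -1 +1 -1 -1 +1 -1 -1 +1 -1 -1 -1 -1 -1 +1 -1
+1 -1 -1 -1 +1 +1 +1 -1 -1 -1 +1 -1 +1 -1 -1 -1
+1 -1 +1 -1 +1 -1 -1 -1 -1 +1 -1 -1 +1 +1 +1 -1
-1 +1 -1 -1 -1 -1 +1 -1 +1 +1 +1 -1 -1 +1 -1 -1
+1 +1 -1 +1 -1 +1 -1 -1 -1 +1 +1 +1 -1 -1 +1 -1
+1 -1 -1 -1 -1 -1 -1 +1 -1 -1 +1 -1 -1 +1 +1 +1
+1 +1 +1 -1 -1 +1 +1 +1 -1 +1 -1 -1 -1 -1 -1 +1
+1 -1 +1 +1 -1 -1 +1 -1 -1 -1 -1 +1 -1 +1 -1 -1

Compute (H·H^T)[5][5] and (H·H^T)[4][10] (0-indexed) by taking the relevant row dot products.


Row 4 of H: [1, 1, -1, 1, -1, 1, -1, -1, 1, -1, -1, -1, 1, 1, -1, 1].
Row 5 of H: [1, -1, -1, -1, -1, -1, -1, 1, 1, 1, -1, 1, 1, -1, -1, -1].
Row 10 of H: [1, -1, 1, -1, 1, -1, -1, -1, -1, 1, -1, -1, 1, 1, 1, -1].
(H·H^T)[5][5] = Σ_j H[5][j]·H[5][j] = (1)² + (-1)² + (-1)² + (-1)² + (-1)² + (-1)² + (-1)² + (1)² + (1)² + (1)² + (-1)² + (1)² + (1)² + (-1)² + (-1)² + (-1)² = 1 + 1 + 1 + 1 + 1 + 1 + 1 + 1 + 1 + 1 + 1 + 1 + 1 + 1 + 1 + 1 = 16.
(H·H^T)[4][10] = Σ_j H[4][j]·H[10][j] = (1)·(1) + (1)·(-1) + (-1)·(1) + (1)·(-1) + (-1)·(1) + (1)·(-1) + (-1)·(-1) + (-1)·(-1) + (1)·(-1) + (-1)·(1) + (-1)·(-1) + (-1)·(-1) + (1)·(1) + (1)·(1) + (-1)·(1) + (1)·(-1) = 1 + -1 + -1 + -1 + -1 + -1 + 1 + 1 + -1 + -1 + 1 + 1 + 1 + 1 + -1 + -1 = -2.
Rows 4 and 10 are not orthogonal (dot product = -2 ≠ 0), so H is not a Hadamard matrix.

(5,5) entry = 16; (4,10) entry = -2.


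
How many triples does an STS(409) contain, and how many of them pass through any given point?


An STS(v) is a 2-(v, 3, 1) BIBD: block size k = 3, λ = 1.
Replication: r(k − 1) = λ(v − 1) ⇒ r·2 = 409 − 1 = 408 ⇒ r = 204.
Block count: b = v(v − 1)/6 = 409·408/6 = 166872/6 = 27812.
(Check via bk = vr: 27812·3 = 83436 = 409·204 = 83436 ✓.)

r = 204, b = 27812.


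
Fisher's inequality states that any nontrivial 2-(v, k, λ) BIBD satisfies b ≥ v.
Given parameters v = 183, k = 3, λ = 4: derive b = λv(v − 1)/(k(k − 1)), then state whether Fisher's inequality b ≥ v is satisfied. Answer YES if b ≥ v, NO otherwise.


r = λ(v − 1)/(k − 1) = 4·182/2 = 364.
b = vr/k = 183·364/3 = 22204.
Fisher's inequality: b ≥ v ⇔ 22204 ≥ 183? YES.

YES


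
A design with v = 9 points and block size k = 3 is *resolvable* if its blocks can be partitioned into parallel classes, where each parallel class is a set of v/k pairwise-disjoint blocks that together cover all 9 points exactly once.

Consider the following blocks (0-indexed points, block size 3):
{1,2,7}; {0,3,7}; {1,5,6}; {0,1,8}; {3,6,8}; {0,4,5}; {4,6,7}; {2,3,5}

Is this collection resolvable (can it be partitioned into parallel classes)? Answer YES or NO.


v = 9, block size k = 3, number of blocks = 8.
For resolvability, blocks must partition into parallel classes of size v/k = 3.
Total blocks must therefore be a multiple of 3: 8 = 3·2 + 2 ⇒ not divisible ✗.
Resolvable? NO.

NO


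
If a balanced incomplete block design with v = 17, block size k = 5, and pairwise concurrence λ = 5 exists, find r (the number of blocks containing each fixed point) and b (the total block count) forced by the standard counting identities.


Any 2-(v, k, λ) BIBD satisfies two necessary conditions:
  (i)  Each point sits in r blocks, and counting incidences through any fixed point gives r(k − 1) = λ(v − 1), so r = λ(v − 1)/(k − 1).
  (ii) Total incidences bk = vr, so b = vr/k.
Step 1: r = λ(v − 1)/(k − 1) = 5·(17 − 1)/(5 − 1) = 5·16/4 = 80/4 = 20.
Step 2: b = vr/k = 17·20/5 = 340/5 = 68.
Check integrality: r = 20 ∈ Z ✓, b = 68 ∈ Z ✓.
(These identities are necessary conditions: they determine r and b for any design with these parameters, but do not by themselves prove that one exists.)

r = 20, b = 68.


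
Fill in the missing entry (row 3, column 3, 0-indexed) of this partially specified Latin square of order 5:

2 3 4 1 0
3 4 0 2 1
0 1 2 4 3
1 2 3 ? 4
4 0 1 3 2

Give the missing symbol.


Row 3 contains symbols [1, 2, 3, 4] — missing [0].
Column 3 contains symbols [1, 2, 3, 4] — missing [0].
The missing symbol must appear in both missing sets; intersection = [0].
Therefore the hidden value is 0.

Missing value = 0.


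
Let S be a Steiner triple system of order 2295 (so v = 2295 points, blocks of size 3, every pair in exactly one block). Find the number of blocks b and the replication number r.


An STS(v) is a 2-(v, 3, 1) BIBD: block size k = 3, λ = 1.
Replication: r(k − 1) = λ(v − 1) ⇒ r·2 = 2295 − 1 = 2294 ⇒ r = 1147.
Block count: bk = vr ⇒ b·3 = 2295·1147 = 2632365 ⇒ b = 877455.
(Check via b = v(v − 1)/6 = 2295·2294/6 = 5264730/6 = 877455.)

r = 1147, b = 877455.


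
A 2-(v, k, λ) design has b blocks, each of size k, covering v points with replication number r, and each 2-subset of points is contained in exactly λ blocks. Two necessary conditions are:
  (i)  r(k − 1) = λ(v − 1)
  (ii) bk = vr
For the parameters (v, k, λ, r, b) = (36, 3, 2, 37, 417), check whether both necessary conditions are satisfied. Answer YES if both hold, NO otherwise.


Condition (i): r(k − 1) = 37·2 = 74; λ(v − 1) = 2·35 = 70. Match? NO.
Condition (ii): bk = 417·3 = 1251; vr = 36·37 = 1332. Match? NO.
Both conditions hold? NO.

NO


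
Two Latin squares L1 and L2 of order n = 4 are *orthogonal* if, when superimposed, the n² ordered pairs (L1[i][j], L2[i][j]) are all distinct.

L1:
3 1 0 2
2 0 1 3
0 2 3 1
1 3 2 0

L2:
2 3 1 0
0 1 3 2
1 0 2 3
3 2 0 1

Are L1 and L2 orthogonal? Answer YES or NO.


Form the n² = 16 superimposed pairs (L1[i][j], L2[i][j]), row by row (rows and columns indexed from 0):
row 0: (3,2) (1,3) (0,1) (2,0)
row 1: (2,0) (0,1) (1,3) (3,2)
row 2: (0,1) (2,0) (3,2) (1,3)
row 3: (1,3) (3,2) (2,0) (0,1)
Orthogonality requires all 16 pairs distinct.
But the pair (2,0) repeats: cell (0,3) has L1 = 2, L2 = 0, and cell (1,0) has L1 = 2, L2 = 0.
A repeated pair means some other pair never occurs (only 4 distinct pairs out of 16), so the squares are not orthogonal.
Conclusion: NO.

NO


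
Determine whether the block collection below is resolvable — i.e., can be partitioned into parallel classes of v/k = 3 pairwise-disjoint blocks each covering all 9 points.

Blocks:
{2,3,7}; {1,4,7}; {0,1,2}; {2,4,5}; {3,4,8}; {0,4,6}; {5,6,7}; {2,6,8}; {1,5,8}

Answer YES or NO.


v = 9, block size k = 3, number of blocks = 9.
For resolvability, blocks must partition into parallel classes of size v/k = 3.
Total blocks must therefore be a multiple of 3: 9 = 3·3 + 0 ⇒ divisible ✓.
Consider block {1,4,7}. The only other block(s) in the collection disjoint from it are {2,6,8} — just 1 block(s). Any parallel class containing {1,4,7} would need 2 other blocks each disjoint from it, so no parallel class of size 3 can contain {1,4,7}.
Since every block must belong to some parallel class in a resolution, the collection cannot be partitioned into parallel classes.
Resolvable? NO.

NO


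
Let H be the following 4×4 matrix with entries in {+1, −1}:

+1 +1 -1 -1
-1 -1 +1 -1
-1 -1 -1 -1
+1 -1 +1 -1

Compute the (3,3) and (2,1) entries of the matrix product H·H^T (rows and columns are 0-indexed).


Row 1 of H: [-1, -1, 1, -1].
Row 2 of H: [-1, -1, -1, -1].
Row 3 of H: [1, -1, 1, -1].
(H·H^T)[3][3] = Σ_j H[3][j]·H[3][j] = (1)² + (-1)² + (1)² + (-1)² = 1 + 1 + 1 + 1 = 4.
(H·H^T)[2][1] = Σ_j H[2][j]·H[1][j] = (-1)·(-1) + (-1)·(-1) + (-1)·(1) + (-1)·(-1) = 1 + 1 + -1 + 1 = 2.
Rows 2 and 1 are not orthogonal (dot product = 2 ≠ 0), so H is not a Hadamard matrix.

(3,3) entry = 4; (2,1) entry = 2.


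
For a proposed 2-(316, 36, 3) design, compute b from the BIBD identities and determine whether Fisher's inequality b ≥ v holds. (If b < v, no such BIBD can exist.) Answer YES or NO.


b = λv(v − 1)/(k(k − 1)) = 3·316·315/(36·35) = 298620/1260 = 237.
Compare with v = 316: b < v, so Fisher's inequality fails.

NO


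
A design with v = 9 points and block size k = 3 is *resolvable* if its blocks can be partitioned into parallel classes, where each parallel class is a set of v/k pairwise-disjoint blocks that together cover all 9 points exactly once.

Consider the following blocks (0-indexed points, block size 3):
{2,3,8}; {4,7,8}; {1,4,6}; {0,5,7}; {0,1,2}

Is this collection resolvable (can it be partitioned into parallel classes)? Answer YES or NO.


v = 9, block size k = 3, number of blocks = 5.
For resolvability, blocks must partition into parallel classes of size v/k = 3.
Total blocks must therefore be a multiple of 3: 5 = 3·1 + 2 ⇒ not divisible ✗.
Resolvable? NO.

NO


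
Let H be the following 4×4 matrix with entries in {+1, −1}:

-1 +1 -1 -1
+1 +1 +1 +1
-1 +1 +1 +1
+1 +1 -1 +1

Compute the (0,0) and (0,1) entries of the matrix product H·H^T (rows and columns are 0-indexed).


Row 0 of H: [-1, 1, -1, -1].
Row 1 of H: [1, 1, 1, 1].
(H·H^T)[0][0] = Σ_j H[0][j]·H[0][j] = (-1)² + (1)² + (-1)² + (-1)² = 1 + 1 + 1 + 1 = 4.
(H·H^T)[0][1] = Σ_j H[0][j]·H[1][j] = (-1)·(1) + (1)·(1) + (-1)·(1) + (-1)·(1) = -1 + 1 + -1 + -1 = -2.
Rows 0 and 1 are not orthogonal (dot product = -2 ≠ 0), so H is not a Hadamard matrix.

(0,0) entry = 4; (0,1) entry = -2.


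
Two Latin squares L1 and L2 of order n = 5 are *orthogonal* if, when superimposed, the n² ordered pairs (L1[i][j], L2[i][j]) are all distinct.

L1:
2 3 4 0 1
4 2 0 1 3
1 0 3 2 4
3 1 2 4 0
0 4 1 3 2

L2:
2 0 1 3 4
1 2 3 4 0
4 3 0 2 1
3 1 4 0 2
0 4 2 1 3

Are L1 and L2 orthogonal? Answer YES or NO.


Form the n² = 25 superimposed pairs (L1[i][j], L2[i][j]), row by row (rows and columns indexed from 0):
row 0: (2,2) (3,0) (4,1) (0,3) (1,4)
row 1: (4,1) (2,2) (0,3) (1,4) (3,0)
row 2: (1,4) (0,3) (3,0) (2,2) (4,1)
row 3: (3,3) (1,1) (2,4) (4,0) (0,2)
row 4: (0,0) (4,4) (1,2) (3,1) (2,3)
Orthogonality requires all 25 pairs distinct.
But the pair (4,1) repeats: cell (0,2) has L1 = 4, L2 = 1, and cell (1,0) has L1 = 4, L2 = 1.
A repeated pair means some other pair never occurs (only 15 distinct pairs out of 25), so the squares are not orthogonal.
Conclusion: NO.

NO


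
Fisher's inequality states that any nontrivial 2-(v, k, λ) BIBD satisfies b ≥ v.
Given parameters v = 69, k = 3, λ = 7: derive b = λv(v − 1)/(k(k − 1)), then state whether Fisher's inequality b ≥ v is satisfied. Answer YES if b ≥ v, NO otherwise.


b = λv(v − 1)/(k(k − 1)) = 7·69·68/(3·2) = 32844/6 = 5474.
Compare with v = 69: b ≥ v, so Fisher's inequality holds.

YES


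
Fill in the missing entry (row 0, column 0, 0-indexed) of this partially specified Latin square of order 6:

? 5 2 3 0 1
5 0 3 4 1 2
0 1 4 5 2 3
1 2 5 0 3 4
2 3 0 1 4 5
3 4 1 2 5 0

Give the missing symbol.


Row 0 contains symbols [0, 1, 2, 3, 5] — missing [4].
Column 0 contains symbols [0, 1, 2, 3, 5] — missing [4].
The missing symbol must appear in both missing sets; intersection = [4].
Therefore the hidden value is 4.

Missing value = 4.


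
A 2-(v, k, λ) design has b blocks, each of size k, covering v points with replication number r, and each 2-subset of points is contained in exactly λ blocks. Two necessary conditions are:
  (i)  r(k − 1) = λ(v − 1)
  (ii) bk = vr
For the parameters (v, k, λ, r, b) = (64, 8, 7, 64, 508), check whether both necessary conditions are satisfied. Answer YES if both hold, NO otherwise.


Condition (i): r(k − 1) = 64·7 = 448; λ(v − 1) = 7·63 = 441. Match? NO.
Condition (ii): bk = 508·8 = 4064; vr = 64·64 = 4096. Match? NO.
Both conditions hold? NO.

NO


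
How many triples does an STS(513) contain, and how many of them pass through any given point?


An STS(v) is a 2-(v, 3, 1) BIBD: block size k = 3, λ = 1.
Replication: r(k − 1) = λ(v − 1) ⇒ r·2 = 513 − 1 = 512 ⇒ r = 256.
Block count: b = v(v − 1)/6 = 513·512/6 = 262656/6 = 43776.
(Check via bk = vr: 43776·3 = 131328 = 513·256 = 131328 ✓.)

r = 256, b = 43776.


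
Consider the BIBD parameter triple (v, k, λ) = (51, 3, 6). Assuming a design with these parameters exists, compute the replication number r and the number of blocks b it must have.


Any 2-(v, k, λ) BIBD satisfies two necessary conditions:
  (i)  Each point sits in r blocks, and counting incidences through any fixed point gives r(k − 1) = λ(v − 1), so r = λ(v − 1)/(k − 1).
  (ii) Total incidences bk = vr, so b = vr/k.
Step 1: r = λ(v − 1)/(k − 1) = 6·(51 − 1)/(3 − 1) = 6·50/2 = 300/2 = 150.
Step 2: b = vr/k = 51·150/3 = 7650/3 = 2550.
Check integrality: r = 150 ∈ Z ✓, b = 2550 ∈ Z ✓.
(These identities are necessary conditions: they determine r and b for any design with these parameters, but do not by themselves prove that one exists.)

r = 150, b = 2550.


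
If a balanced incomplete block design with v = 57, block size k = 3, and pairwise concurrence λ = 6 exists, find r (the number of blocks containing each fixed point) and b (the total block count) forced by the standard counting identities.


Any 2-(v, k, λ) BIBD satisfies two necessary conditions:
  (i)  Each point sits in r blocks, and counting incidences through any fixed point gives r(k − 1) = λ(v − 1), so r = λ(v − 1)/(k − 1).
  (ii) Total incidences bk = vr, so b = vr/k.
Step 1: r = λ(v − 1)/(k − 1) = 6·(57 − 1)/(3 − 1) = 6·56/2 = 336/2 = 168.
Step 2: b = vr/k = 57·168/3 = 9576/3 = 3192.
Check integrality: r = 168 ∈ Z ✓, b = 3192 ∈ Z ✓.
(These identities are necessary conditions: they determine r and b for any design with these parameters, but do not by themselves prove that one exists.)

r = 168, b = 3192.


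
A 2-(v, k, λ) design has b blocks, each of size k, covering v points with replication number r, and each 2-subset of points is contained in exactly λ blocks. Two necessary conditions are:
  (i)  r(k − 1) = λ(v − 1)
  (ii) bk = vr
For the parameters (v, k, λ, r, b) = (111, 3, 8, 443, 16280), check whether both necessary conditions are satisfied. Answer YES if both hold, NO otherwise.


Condition (i): r(k − 1) = 443·2 = 886; λ(v − 1) = 8·110 = 880. Match? NO.
Condition (ii): bk = 16280·3 = 48840; vr = 111·443 = 49173. Match? NO.
Both conditions hold? NO.

NO


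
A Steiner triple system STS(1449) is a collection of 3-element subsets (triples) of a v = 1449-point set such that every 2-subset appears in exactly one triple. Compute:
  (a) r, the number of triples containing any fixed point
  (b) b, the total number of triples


An STS(v) is a 2-(v, 3, 1) BIBD: block size k = 3, λ = 1.
Replication: r(k − 1) = λ(v − 1) ⇒ r·2 = 1449 − 1 = 1448 ⇒ r = 724.
Block count: bk = vr ⇒ b·3 = 1449·724 = 1049076 ⇒ b = 349692.

r = 724, b = 349692.


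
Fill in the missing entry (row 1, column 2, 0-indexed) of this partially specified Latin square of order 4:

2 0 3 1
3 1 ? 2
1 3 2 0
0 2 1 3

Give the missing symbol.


Row 1 contains symbols [1, 2, 3] — missing [0].
Column 2 contains symbols [1, 2, 3] — missing [0].
The missing symbol must appear in both missing sets; intersection = [0].
Therefore the hidden value is 0.

Missing value = 0.


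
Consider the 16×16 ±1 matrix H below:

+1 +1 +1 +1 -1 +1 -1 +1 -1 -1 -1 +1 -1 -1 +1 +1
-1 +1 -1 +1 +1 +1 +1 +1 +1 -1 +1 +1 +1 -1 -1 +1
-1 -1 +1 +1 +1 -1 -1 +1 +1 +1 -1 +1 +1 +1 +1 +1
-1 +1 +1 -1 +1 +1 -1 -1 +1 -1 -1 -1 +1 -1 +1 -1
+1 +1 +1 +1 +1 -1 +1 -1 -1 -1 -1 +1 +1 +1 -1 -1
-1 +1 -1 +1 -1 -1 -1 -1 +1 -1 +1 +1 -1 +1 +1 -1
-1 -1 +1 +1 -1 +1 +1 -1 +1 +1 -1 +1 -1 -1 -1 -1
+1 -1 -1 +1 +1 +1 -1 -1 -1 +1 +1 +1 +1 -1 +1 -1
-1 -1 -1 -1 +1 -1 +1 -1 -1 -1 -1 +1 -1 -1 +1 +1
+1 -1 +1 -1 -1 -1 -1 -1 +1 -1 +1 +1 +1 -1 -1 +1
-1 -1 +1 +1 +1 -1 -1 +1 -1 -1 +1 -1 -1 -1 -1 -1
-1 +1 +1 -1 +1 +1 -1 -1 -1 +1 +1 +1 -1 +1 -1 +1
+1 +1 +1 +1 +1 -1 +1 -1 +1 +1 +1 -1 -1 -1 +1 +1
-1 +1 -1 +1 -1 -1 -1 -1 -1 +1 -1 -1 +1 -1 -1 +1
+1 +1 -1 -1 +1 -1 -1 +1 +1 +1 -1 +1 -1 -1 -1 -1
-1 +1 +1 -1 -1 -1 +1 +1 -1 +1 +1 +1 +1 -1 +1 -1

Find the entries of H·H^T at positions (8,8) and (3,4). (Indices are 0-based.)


Row 3 of H: [-1, 1, 1, -1, 1, 1, -1, -1, 1, -1, -1, -1, 1, -1, 1, -1].
Row 4 of H: [1, 1, 1, 1, 1, -1, 1, -1, -1, -1, -1, 1, 1, 1, -1, -1].
Row 8 of H: [-1, -1, -1, -1, 1, -1, 1, -1, -1, -1, -1, 1, -1, -1, 1, 1].
(H·H^T)[8][8] = Σ_j H[8][j]·H[8][j] = (-1)² + (-1)² + (-1)² + (-1)² + (1)² + (-1)² + (1)² + (-1)² + (-1)² + (-1)² + (-1)² + (1)² + (-1)² + (-1)² + (1)² + (1)² = 1 + 1 + 1 + 1 + 1 + 1 + 1 + 1 + 1 + 1 + 1 + 1 + 1 + 1 + 1 + 1 = 16.
(H·H^T)[3][4] = Σ_j H[3][j]·H[4][j] = (-1)·(1) + (1)·(1) + (1)·(1) + (-1)·(1) + (1)·(1) + (1)·(-1) + (-1)·(1) + (-1)·(-1) + (1)·(-1) + (-1)·(-1) + (-1)·(-1) + (-1)·(1) + (1)·(1) + (-1)·(1) + (1)·(-1) + (-1)·(-1) = -1 + 1 + 1 + -1 + 1 + -1 + -1 + 1 + -1 + 1 + 1 + -1 + 1 + -1 + -1 + 1 = 0.
So rows 3 and 4 are orthogonal; the diagonal entry equals n = 16.

(8,8) entry = 16; (3,4) entry = 0.


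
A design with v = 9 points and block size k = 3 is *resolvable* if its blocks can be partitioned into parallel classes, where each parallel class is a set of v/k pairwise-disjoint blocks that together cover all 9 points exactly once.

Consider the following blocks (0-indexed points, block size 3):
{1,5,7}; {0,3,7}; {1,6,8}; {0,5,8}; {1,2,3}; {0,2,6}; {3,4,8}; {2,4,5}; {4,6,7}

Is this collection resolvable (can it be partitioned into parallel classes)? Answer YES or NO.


v = 9, block size k = 3, number of blocks = 9.
For resolvability, blocks must partition into parallel classes of size v/k = 3.
Total blocks must therefore be a multiple of 3: 9 = 3·3 + 0 ⇒ divisible ✓.
Greedy packing gives 3 candidate class(es). Each should be a full parallel class (size 3, covers all 9 points).
  Class 1 (3 blocks): {1,5,7}; {0,2,6}; {3,4,8}. Points covered: [0, 1, 2, 3, 4, 5, 6, 7, 8].
  Class 2 (3 blocks): {0,3,7}; {1,6,8}; {2,4,5}. Points covered: [0, 1, 2, 3, 4, 5, 6, 7, 8].
  Class 3 (3 blocks): {0,5,8}; {1,2,3}; {4,6,7}. Points covered: [0, 1, 2, 3, 4, 5, 6, 7, 8].
All classes full (size 3)? YES. All classes cover every point? YES.
Resolvable? YES.

YES


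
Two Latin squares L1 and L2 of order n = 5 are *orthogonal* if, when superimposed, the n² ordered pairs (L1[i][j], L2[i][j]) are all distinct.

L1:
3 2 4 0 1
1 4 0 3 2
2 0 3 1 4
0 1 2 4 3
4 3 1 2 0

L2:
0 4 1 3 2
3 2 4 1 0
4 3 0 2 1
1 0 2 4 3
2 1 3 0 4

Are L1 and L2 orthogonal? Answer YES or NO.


Form the n² = 25 superimposed pairs (L1[i][j], L2[i][j]), row by row (rows and columns indexed from 0):
row 0: (3,0) (2,4) (4,1) (0,3) (1,2)
row 1: (1,3) (4,2) (0,4) (3,1) (2,0)
row 2: (2,4) (0,3) (3,0) (1,2) (4,1)
row 3: (0,1) (1,0) (2,2) (4,4) (3,3)
row 4: (4,2) (3,1) (1,3) (2,0) (0,4)
Orthogonality requires all 25 pairs distinct.
But the pair (2,4) repeats: cell (0,1) has L1 = 2, L2 = 4, and cell (2,0) has L1 = 2, L2 = 4.
A repeated pair means some other pair never occurs (only 15 distinct pairs out of 25), so the squares are not orthogonal.
Conclusion: NO.

NO


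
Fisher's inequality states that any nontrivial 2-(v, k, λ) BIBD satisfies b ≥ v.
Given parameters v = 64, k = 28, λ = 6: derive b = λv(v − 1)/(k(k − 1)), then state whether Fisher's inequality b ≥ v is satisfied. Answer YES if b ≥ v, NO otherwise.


r = λ(v − 1)/(k − 1) = 6·63/27 = 14.
b = vr/k = 64·14/28 = 32.
Fisher's inequality: b ≥ v ⇔ 32 ≥ 64? NO.

NO


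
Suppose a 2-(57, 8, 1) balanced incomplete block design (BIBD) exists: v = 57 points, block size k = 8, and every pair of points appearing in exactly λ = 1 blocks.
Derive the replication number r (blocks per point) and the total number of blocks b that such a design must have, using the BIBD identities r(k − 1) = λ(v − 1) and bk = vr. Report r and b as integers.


Any 2-(v, k, λ) BIBD satisfies two necessary conditions:
  (i)  Each point sits in r blocks, and counting incidences through any fixed point gives r(k − 1) = λ(v − 1), so r = λ(v − 1)/(k − 1).
  (ii) Total incidences bk = vr, so b = vr/k.
Step 1: r = λ(v − 1)/(k − 1) = 1·(57 − 1)/(8 − 1) = 1·56/7 = 56/7 = 8.
Step 2: b = vr/k = 57·8/8 = 456/8 = 57.
Check integrality: r = 8 ∈ Z ✓, b = 57 ∈ Z ✓.
(These identities are necessary conditions: they determine r and b for any design with these parameters, but do not by themselves prove that one exists.)

r = 8, b = 57.


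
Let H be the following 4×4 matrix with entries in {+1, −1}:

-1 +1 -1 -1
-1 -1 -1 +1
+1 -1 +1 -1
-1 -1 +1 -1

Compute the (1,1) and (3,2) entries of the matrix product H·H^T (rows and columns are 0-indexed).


Row 1 of H: [-1, -1, -1, 1].
Row 2 of H: [1, -1, 1, -1].
Row 3 of H: [-1, -1, 1, -1].
(H·H^T)[1][1] = Σ_j H[1][j]·H[1][j] = (-1)² + (-1)² + (-1)² + (1)² = 1 + 1 + 1 + 1 = 4.
(H·H^T)[3][2] = Σ_j H[3][j]·H[2][j] = (-1)·(1) + (-1)·(-1) + (1)·(1) + (-1)·(-1) = -1 + 1 + 1 + 1 = 2.
Rows 3 and 2 are not orthogonal (dot product = 2 ≠ 0), so H is not a Hadamard matrix.

(1,1) entry = 4; (3,2) entry = 2.


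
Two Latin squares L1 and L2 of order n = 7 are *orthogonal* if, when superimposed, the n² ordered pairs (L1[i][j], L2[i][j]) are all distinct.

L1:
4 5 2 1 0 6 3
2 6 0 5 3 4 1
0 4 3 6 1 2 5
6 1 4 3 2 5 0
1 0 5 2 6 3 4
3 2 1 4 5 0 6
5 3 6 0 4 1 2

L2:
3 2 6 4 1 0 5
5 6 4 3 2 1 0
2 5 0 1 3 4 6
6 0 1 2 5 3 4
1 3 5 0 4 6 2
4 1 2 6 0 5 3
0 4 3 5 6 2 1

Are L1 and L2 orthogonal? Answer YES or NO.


Form the n² = 49 superimposed pairs (L1[i][j], L2[i][j]), row by row (rows and columns indexed from 0):
row 0: (4,3) (5,2) (2,6) (1,4) (0,1) (6,0) (3,5)
row 1: (2,5) (6,6) (0,4) (5,3) (3,2) (4,1) (1,0)
row 2: (0,2) (4,5) (3,0) (6,1) (1,3) (2,4) (5,6)
row 3: (6,6) (1,0) (4,1) (3,2) (2,5) (5,3) (0,4)
row 4: (1,1) (0,3) (5,5) (2,0) (6,4) (3,6) (4,2)
row 5: (3,4) (2,1) (1,2) (4,6) (5,0) (0,5) (6,3)
row 6: (5,0) (3,4) (6,3) (0,5) (4,6) (1,2) (2,1)
Orthogonality requires all 49 pairs distinct.
But the pair (6,6) repeats: cell (1,1) has L1 = 6, L2 = 6, and cell (3,0) has L1 = 6, L2 = 6.
A repeated pair means some other pair never occurs (only 35 distinct pairs out of 49), so the squares are not orthogonal.
Conclusion: NO.

NO


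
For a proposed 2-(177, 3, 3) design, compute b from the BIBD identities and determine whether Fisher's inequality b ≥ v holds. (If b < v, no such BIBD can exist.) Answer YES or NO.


r = λ(v − 1)/(k − 1) = 3·176/2 = 264.
b = vr/k = 177·264/3 = 15576.
Fisher's inequality: b ≥ v ⇔ 15576 ≥ 177? YES.

YES


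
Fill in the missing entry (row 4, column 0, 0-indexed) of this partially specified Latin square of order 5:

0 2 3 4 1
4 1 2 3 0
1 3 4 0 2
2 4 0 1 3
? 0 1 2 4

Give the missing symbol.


Row 4 contains symbols [0, 1, 2, 4] — missing [3].
Column 0 contains symbols [0, 1, 2, 4] — missing [3].
The missing symbol must appear in both missing sets; intersection = [3].
Therefore the hidden value is 3.

Missing value = 3.


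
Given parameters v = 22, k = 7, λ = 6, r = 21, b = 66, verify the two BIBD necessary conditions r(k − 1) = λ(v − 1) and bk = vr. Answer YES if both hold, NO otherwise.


Condition (i): r(k − 1) = 21·6 = 126; λ(v − 1) = 6·21 = 126. Match? YES.
Condition (ii): bk = 66·7 = 462; vr = 22·21 = 462. Match? YES.
Both conditions hold? YES.

YES


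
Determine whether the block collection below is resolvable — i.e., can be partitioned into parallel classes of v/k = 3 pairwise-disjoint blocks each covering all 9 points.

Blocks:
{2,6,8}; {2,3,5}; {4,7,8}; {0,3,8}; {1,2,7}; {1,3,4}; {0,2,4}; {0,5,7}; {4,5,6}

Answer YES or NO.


v = 9, block size k = 3, number of blocks = 9.
For resolvability, blocks must partition into parallel classes of size v/k = 3.
Total blocks must therefore be a multiple of 3: 9 = 3·3 + 0 ⇒ divisible ✓.
Consider block {2,3,5}. The only other block(s) in the collection disjoint from it are {4,7,8} — just 1 block(s). Any parallel class containing {2,3,5} would need 2 other blocks each disjoint from it, so no parallel class of size 3 can contain {2,3,5}.
Since every block must belong to some parallel class in a resolution, the collection cannot be partitioned into parallel classes.
Resolvable? NO.

NO


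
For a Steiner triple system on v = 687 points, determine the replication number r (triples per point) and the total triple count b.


An STS(v) is a 2-(v, 3, 1) BIBD: block size k = 3, λ = 1.
Replication: r(k − 1) = λ(v − 1) ⇒ r·2 = 687 − 1 = 686 ⇒ r = 343.
Block count: bk = vr ⇒ b·3 = 687·343 = 235641 ⇒ b = 78547.
(Check via b = v(v − 1)/6 = 687·686/6 = 471282/6 = 78547.)

r = 343, b = 78547.


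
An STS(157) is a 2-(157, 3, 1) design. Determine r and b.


An STS(v) is a 2-(v, 3, 1) BIBD: block size k = 3, λ = 1.
Replication: r(k − 1) = λ(v − 1) ⇒ r·2 = 157 − 1 = 156 ⇒ r = 78.
Block count: b = v(v − 1)/6 = 157·156/6 = 24492/6 = 4082.

r = 78, b = 4082.


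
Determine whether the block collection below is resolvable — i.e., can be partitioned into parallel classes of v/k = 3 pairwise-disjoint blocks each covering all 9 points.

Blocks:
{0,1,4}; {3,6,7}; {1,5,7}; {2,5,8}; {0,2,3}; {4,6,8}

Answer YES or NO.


v = 9, block size k = 3, number of blocks = 6.
For resolvability, blocks must partition into parallel classes of size v/k = 3.
Total blocks must therefore be a multiple of 3: 6 = 3·2 + 0 ⇒ divisible ✓.
Greedy packing gives 2 candidate class(es). Each should be a full parallel class (size 3, covers all 9 points).
  Class 1 (3 blocks): {0,1,4}; {3,6,7}; {2,5,8}. Points covered: [0, 1, 2, 3, 4, 5, 6, 7, 8].
  Class 2 (3 blocks): {1,5,7}; {0,2,3}; {4,6,8}. Points covered: [0, 1, 2, 3, 4, 5, 6, 7, 8].
All classes full (size 3)? YES. All classes cover every point? YES.
Resolvable? YES.

YES


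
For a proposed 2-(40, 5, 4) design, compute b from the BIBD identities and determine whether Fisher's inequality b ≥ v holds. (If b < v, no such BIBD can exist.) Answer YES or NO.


r = λ(v − 1)/(k − 1) = 4·39/4 = 39.
b = vr/k = 40·39/5 = 312.
Fisher's inequality: b ≥ v ⇔ 312 ≥ 40? YES.

YES


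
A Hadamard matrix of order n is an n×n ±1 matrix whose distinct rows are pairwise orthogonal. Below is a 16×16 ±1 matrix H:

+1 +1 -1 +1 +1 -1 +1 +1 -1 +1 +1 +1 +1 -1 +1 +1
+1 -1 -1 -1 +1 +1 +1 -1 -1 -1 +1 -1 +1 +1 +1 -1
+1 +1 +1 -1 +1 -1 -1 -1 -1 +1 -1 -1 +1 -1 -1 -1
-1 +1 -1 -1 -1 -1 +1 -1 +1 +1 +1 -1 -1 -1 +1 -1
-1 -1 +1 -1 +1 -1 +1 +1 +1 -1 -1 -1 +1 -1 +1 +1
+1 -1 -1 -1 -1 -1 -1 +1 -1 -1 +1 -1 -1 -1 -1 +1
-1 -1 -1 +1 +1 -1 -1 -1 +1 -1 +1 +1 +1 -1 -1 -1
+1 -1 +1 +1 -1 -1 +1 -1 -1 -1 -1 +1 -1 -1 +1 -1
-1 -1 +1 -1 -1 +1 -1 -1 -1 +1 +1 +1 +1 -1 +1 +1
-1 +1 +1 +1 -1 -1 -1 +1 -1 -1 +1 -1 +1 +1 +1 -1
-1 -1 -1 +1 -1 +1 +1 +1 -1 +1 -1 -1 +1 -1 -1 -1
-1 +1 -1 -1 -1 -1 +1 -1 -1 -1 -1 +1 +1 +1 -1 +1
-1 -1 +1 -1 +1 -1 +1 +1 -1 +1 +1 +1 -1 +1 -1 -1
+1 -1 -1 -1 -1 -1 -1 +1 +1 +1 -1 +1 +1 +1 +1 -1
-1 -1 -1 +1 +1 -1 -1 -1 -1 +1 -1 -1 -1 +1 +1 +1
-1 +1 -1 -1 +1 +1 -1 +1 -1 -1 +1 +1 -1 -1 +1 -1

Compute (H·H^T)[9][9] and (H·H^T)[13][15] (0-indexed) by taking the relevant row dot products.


Row 9 of H: [-1, 1, 1, 1, -1, -1, -1, 1, -1, -1, 1, -1, 1, 1, 1, -1].
Row 13 of H: [1, -1, -1, -1, -1, -1, -1, 1, 1, 1, -1, 1, 1, 1, 1, -1].
Row 15 of H: [-1, 1, -1, -1, 1, 1, -1, 1, -1, -1, 1, 1, -1, -1, 1, -1].
(H·H^T)[9][9] = Σ_j H[9][j]·H[9][j] = (-1)² + (1)² + (1)² + (1)² + (-1)² + (-1)² + (-1)² + (1)² + (-1)² + (-1)² + (1)² + (-1)² + (1)² + (1)² + (1)² + (-1)² = 1 + 1 + 1 + 1 + 1 + 1 + 1 + 1 + 1 + 1 + 1 + 1 + 1 + 1 + 1 + 1 = 16.
(H·H^T)[13][15] = Σ_j H[13][j]·H[15][j] = (1)·(-1) + (-1)·(1) + (-1)·(-1) + (-1)·(-1) + (-1)·(1) + (-1)·(1) + (-1)·(-1) + (1)·(1) + (1)·(-1) + (1)·(-1) + (-1)·(1) + (1)·(1) + (1)·(-1) + (1)·(-1) + (1)·(1) + (-1)·(-1) = -1 + -1 + 1 + 1 + -1 + -1 + 1 + 1 + -1 + -1 + -1 + 1 + -1 + -1 + 1 + 1 = -2.
Rows 13 and 15 are not orthogonal (dot product = -2 ≠ 0), so H is not a Hadamard matrix.

(9,9) entry = 16; (13,15) entry = -2.


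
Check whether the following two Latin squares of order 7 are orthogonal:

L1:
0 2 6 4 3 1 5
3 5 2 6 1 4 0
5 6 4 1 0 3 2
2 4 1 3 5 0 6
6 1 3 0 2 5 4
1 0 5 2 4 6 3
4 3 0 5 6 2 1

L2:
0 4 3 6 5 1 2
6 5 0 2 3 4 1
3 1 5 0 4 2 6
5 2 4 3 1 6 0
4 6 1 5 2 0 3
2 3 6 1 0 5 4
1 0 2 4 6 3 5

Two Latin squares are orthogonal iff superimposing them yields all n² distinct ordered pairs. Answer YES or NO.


Form the n² = 49 superimposed pairs (L1[i][j], L2[i][j]), row by row (rows and columns indexed from 0):
row 0: (0,0) (2,4) (6,3) (4,6) (3,5) (1,1) (5,2)
row 1: (3,6) (5,5) (2,0) (6,2) (1,3) (4,4) (0,1)
row 2: (5,3) (6,1) (4,5) (1,0) (0,4) (3,2) (2,6)
row 3: (2,5) (4,2) (1,4) (3,3) (5,1) (0,6) (6,0)
row 4: (6,4) (1,6) (3,1) (0,5) (2,2) (5,0) (4,3)
row 5: (1,2) (0,3) (5,6) (2,1) (4,0) (6,5) (3,4)
row 6: (4,1) (3,0) (0,2) (5,4) (6,6) (2,3) (1,5)
Orthogonality requires all 49 pairs distinct.
Check by first coordinate: for each symbol s of L1, list the L2 entries in the n cells where L1 = s; they must all differ.
  L1 = 0: L2 entries (in reading order) 0, 1, 4, 6, 5, 3, 2 — all 7 distinct ✓
  L1 = 1: L2 entries (in reading order) 1, 3, 0, 4, 6, 2, 5 — all 7 distinct ✓
  L1 = 2: L2 entries (in reading order) 4, 0, 6, 5, 2, 1, 3 — all 7 distinct ✓
  L1 = 3: L2 entries (in reading order) 5, 6, 2, 3, 1, 4, 0 — all 7 distinct ✓
  L1 = 4: L2 entries (in reading order) 6, 4, 5, 2, 3, 0, 1 — all 7 distinct ✓
  L1 = 5: L2 entries (in reading order) 2, 5, 3, 1, 0, 6, 4 — all 7 distinct ✓
  L1 = 6: L2 entries (in reading order) 3, 2, 1, 0, 4, 5, 6 — all 7 distinct ✓
Every symbol of L1 meets every symbol of L2 exactly once, so all 49 pairs are distinct (49 of 49).
Conclusion: YES.

YES


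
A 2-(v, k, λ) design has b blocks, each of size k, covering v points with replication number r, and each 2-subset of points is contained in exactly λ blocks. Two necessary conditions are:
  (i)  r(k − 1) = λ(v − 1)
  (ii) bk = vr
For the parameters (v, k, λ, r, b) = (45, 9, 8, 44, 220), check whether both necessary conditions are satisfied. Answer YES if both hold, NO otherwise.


Condition (i): r(k − 1) = 44·8 = 352; λ(v − 1) = 8·44 = 352. Match? YES.
Condition (ii): bk = 220·9 = 1980; vr = 45·44 = 1980. Match? YES.
Both conditions hold? YES.

YES
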